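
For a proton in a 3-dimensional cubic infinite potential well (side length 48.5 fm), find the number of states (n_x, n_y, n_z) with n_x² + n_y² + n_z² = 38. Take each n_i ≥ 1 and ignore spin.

degeneracy = 9

The level has n_x² + n_y² + n_z² = 38. The ordered positive-integer solutions are (1, 1, 6), (1, 6, 1), (2, 3, 5), (2, 5, 3), (3, 2, 5), (3, 5, 2), (5, 2, 3), (5, 3, 2), (6, 1, 1).
That gives 9 states.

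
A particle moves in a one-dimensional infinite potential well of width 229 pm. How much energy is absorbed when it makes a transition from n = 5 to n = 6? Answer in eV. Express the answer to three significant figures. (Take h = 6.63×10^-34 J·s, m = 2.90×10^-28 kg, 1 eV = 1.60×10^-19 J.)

|ΔE| = 0.248 eV

E_1 = h²/(8mL²) = 3.613×10^-21 J.
|ΔE| = |5² − 6²|·E_1 = 11·3.613×10^-21 J = 3.974×10^-20 J = 0.248 eV.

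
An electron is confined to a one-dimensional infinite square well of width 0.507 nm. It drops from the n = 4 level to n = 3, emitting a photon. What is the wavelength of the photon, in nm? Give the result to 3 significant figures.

E_1 = h²/(8m_eL²) = 2.344×10^-19 J, so ΔE = (4² − 3²)E_1 = 1.641×10^-18 J.
λ = hc/ΔE = (6.626×10^-34·2.998×10^8)/1.641×10^-18 = 1.21×10^-7 m = 121 nm.

λ = 121 nm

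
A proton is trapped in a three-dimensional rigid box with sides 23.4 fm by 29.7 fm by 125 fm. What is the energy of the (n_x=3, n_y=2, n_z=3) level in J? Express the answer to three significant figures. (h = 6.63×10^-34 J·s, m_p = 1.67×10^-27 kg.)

For a 3D rectangular well E = (h²/8m_p)·Σ n_i²/L_i² = (6.63×10^-34)²/(8·1.67×10^-27) · [3²/(23.4 fm)² + 2²/(29.7 fm)² + 3²/(125 fm)²].
Evaluating gives E = 7.09×10^-13 J.

E = 7.09×10^-13 J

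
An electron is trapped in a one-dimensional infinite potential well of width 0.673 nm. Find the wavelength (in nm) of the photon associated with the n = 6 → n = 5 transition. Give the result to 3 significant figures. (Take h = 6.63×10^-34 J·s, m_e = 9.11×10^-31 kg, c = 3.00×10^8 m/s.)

E_1 = h²/(8m_eL²) = 1.332×10^-19 J, so ΔE = (6² − 5²)E_1 = 1.465×10^-18 J.
λ = hc/ΔE = (6.63×10^-34·3.00×10^8)/1.465×10^-18 = 1.36×10^-7 m = 136 nm.

λ = 136 nm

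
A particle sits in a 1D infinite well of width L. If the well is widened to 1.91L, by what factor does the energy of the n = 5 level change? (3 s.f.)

E_n ∝ 1/L², so the energy scales by 1/1.91² = 0.274.

0.274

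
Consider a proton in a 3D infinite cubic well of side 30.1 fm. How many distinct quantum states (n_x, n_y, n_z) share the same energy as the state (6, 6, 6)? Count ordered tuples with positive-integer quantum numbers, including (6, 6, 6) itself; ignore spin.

The level has n_x² + n_y² + n_z² = 108. The ordered positive-integer solutions are (2, 2, 10), (2, 10, 2), (6, 6, 6), (10, 2, 2).
That gives 4 states.

degeneracy = 4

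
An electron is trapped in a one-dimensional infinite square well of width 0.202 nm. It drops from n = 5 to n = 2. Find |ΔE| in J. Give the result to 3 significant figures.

E_1 = h²/(8m_eL²) = 1.477×10^-18 J.
|ΔE| = |5² − 2²|·E_1 = 21·1.477×10^-18 J = 3.10×10^-17 J.

|ΔE| = 3.10×10^-17 J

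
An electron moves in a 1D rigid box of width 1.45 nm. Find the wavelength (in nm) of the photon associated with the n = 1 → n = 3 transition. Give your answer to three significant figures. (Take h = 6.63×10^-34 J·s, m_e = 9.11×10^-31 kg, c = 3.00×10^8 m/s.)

λ = 867 nm

E_1 = h²/(8m_eL²) = 2.869×10^-20 J, so ΔE = (3² − 1²)E_1 = 2.295×10^-19 J.
λ = hc/ΔE = (6.63×10^-34·3.00×10^8)/2.295×10^-19 = 8.67×10^-7 m = 867 nm.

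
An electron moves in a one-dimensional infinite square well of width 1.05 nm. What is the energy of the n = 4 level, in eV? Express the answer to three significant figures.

E_4 = 5.46 eV

For an infinite well E_n = n²h²/(8m_eL²), so E_1 = h²/(8m_eL²) = (6.626×10^-34)²/(8·9.109×10^-31·(1.05×10^-9 m)²) = 5.465×10^-20 J.
Then E_4 = 4²·E_1 = 16·5.465×10^-20 J = 8.744×10^-19 J.
Converting, E_4 = 8.744×10^-19 J / (1.602×10^-19 J/eV) = 5.46 eV.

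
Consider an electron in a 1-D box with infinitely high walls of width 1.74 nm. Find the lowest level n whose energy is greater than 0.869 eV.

E_1 = h²/(8m_eL²) = 1.990×10^-20 J = 0.1242 eV.
Need n² > 0.869/0.1242 = 6.997, i.e. n > 2.645.
The smallest integer satisfying this is n = 3.

n = 3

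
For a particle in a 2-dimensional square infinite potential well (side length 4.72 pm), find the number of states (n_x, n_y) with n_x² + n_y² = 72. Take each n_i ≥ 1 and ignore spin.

The level has n_x² + n_y² = 72. The ordered positive-integer solutions are (6, 6).
That gives 1 state.

degeneracy = 1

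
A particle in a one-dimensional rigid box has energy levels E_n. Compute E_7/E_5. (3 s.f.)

E_n ∝ n², so E_7/E_5 = 7²/5² = 49/25 = 1.96.

1.96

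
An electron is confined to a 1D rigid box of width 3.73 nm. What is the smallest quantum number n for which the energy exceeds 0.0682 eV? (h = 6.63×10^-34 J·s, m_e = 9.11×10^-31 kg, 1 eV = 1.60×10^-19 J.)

n = 2

E_1 = h²/(8m_eL²) = 4.335×10^-21 J = 0.02709 eV.
Need n² > 0.0682/0.02709 = 2.518, i.e. n > 1.587.
The smallest integer satisfying this is n = 2.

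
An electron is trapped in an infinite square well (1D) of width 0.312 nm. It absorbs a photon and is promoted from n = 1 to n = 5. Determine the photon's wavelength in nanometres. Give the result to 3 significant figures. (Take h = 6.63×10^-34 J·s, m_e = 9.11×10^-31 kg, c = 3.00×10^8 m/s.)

λ = 13.4 nm

E_1 = h²/(8m_eL²) = 6.196×10^-19 J, so ΔE = (5² − 1²)E_1 = 1.487×10^-17 J.
λ = hc/ΔE = (6.63×10^-34·3.00×10^8)/1.487×10^-17 = 1.34×10^-8 m = 13.4 nm.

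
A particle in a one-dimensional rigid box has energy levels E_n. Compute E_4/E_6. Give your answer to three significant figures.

0.444

E_n ∝ n², so E_4/E_6 = 4²/6² = 16/36 = 0.444.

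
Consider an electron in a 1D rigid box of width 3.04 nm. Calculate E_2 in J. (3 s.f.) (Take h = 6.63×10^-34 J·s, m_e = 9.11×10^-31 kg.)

E_2 = 2.61×10^-20 J

For an infinite well E_n = n²h²/(8m_eL²), so E_1 = h²/(8m_eL²) = (6.63×10^-34)²/(8·9.11×10^-31·(3.04×10^-9 m)²) = 6.526×10^-21 J.
Then E_2 = 2²·E_1 = 4·6.526×10^-21 J = 2.61×10^-20 J.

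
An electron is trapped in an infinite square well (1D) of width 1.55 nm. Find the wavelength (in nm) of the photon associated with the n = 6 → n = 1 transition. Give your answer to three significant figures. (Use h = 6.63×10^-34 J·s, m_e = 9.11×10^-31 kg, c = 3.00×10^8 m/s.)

λ = 226 nm

E_1 = h²/(8m_eL²) = 2.510×10^-20 J, so ΔE = (6² − 1²)E_1 = 8.785×10^-19 J.
λ = hc/ΔE = (6.63×10^-34·3.00×10^8)/8.785×10^-19 = 2.26×10^-7 m = 226 nm.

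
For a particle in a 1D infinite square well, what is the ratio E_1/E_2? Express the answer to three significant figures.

E_n ∝ n², so E_1/E_2 = 1²/2² = 1/4 = 0.250.

0.250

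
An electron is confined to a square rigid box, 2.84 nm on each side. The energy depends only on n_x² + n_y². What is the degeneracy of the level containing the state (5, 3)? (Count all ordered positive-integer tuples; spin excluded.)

degeneracy = 2

The level has n_x² + n_y² = 34. The ordered positive-integer solutions are (3, 5), (5, 3).
That gives 2 states.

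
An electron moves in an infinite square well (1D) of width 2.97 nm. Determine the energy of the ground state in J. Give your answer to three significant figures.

For an infinite well E_n = n²h²/(8m_eL²), so E_1 = h²/(8m_eL²) = (6.626×10^-34)²/(8·9.109×10^-31·(2.97×10^-9 m)²) = 6.830×10^-21 J.

E_1 = 6.83×10^-21 J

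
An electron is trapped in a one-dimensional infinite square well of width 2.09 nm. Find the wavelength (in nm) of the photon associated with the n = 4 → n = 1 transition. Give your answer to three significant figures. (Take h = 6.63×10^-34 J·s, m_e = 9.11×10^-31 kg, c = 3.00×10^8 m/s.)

λ = 960 nm

E_1 = h²/(8m_eL²) = 1.381×10^-20 J, so ΔE = (4² − 1²)E_1 = 2.071×10^-19 J.
λ = hc/ΔE = (6.63×10^-34·3.00×10^8)/2.071×10^-19 = 9.60×10^-7 m = 960 nm.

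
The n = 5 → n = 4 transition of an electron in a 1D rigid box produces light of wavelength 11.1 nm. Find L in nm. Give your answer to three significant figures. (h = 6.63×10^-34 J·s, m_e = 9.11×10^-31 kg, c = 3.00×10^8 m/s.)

The photon carries ΔE = hc/λ = 6.63×10^-34·3.00×10^8/1.11×10^-8 m = 1.792×10^-17 J.
Since ΔE = (5² − 4²)E_1, E_1 = 1.991×10^-18 J, and L = h/√(8m_eE_1) = 1.74×10^-10 m = 0.174 nm.

L = 0.174 nm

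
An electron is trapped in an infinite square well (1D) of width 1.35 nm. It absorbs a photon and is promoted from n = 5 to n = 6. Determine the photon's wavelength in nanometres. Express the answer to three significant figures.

E_1 = h²/(8m_eL²) = 3.306×10^-20 J, so ΔE = (6² − 5²)E_1 = 3.637×10^-19 J.
λ = hc/ΔE = (6.626×10^-34·2.998×10^8)/3.637×10^-19 = 5.46×10^-7 m = 546 nm.

λ = 546 nm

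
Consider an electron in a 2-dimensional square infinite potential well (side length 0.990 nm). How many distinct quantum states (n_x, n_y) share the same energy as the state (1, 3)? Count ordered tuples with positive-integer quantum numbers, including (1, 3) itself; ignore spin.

degeneracy = 2

The level has n_x² + n_y² = 10. The ordered positive-integer solutions are (1, 3), (3, 1).
That gives 2 states.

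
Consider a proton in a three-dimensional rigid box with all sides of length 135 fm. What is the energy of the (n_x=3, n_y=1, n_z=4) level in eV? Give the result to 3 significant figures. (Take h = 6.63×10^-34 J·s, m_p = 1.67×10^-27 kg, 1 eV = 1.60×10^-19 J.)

E = 2.93×10^5 eV

For a 3D rectangular well E = (h²/8m_p)·Σ n_i²/L_i² = (6.63×10^-34)²/(8·1.67×10^-27) · [3²/(135 fm)² + 1²/(135 fm)² + 4²/(135 fm)²].
Evaluating gives E = 4.694×10^-14 J = 2.93×10^5 eV.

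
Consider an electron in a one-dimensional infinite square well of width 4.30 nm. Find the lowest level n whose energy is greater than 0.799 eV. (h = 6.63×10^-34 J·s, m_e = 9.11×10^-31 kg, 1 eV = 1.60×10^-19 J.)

E_1 = h²/(8m_eL²) = 3.262×10^-21 J = 0.02039 eV.
Need n² > 0.799/0.02039 = 39.19, i.e. n > 6.260.
The smallest integer satisfying this is n = 7.

n = 7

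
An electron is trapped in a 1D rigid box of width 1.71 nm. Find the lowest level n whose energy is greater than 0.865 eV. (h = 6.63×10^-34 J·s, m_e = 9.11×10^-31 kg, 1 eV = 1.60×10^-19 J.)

E_1 = h²/(8m_eL²) = 2.063×10^-20 J = 0.1289 eV.
Need n² > 0.865/0.1289 = 6.711, i.e. n > 2.591.
The smallest integer satisfying this is n = 3.

n = 3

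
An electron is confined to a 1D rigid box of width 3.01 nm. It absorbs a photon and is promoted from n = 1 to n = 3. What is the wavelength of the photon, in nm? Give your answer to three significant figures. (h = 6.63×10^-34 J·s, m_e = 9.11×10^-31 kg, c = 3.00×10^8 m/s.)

λ = 3.73×10^3 nm

E_1 = h²/(8m_eL²) = 6.657×10^-21 J, so ΔE = (3² − 1²)E_1 = 5.326×10^-20 J.
λ = hc/ΔE = (6.63×10^-34·3.00×10^8)/5.326×10^-20 = 3.73×10^-6 m = 3.73×10^3 nm.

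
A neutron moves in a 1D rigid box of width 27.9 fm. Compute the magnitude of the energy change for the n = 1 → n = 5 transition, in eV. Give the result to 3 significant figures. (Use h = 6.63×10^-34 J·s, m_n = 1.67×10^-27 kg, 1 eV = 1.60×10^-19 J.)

E_1 = h²/(8m_nL²) = 4.227×10^-14 J.
|ΔE| = |1² − 5²|·E_1 = 24·4.227×10^-14 J = 1.014×10^-12 J = 6.34×10^6 eV.

|ΔE| = 6.34×10^6 eV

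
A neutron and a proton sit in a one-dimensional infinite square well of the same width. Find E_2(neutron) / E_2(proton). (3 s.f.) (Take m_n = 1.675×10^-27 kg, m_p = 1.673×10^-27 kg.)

E_n ∝ 1/m at fixed n and L, so the ratio is m_p/m_n = 1.673×10^-27/1.675×10^-27 = 0.999.

0.999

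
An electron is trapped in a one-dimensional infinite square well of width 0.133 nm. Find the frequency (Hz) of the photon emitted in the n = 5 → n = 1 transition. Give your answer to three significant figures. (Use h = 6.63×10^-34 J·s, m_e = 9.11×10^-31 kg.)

E_1 = h²/(8m_eL²) = 3.410×10^-18 J and ΔE = (5² − 1²)E_1 = 8.184×10^-17 J.
f = ΔE/h = 8.184×10^-17/6.63×10^-34 = 1.23×10^17 Hz.

f = 1.23×10^17 Hz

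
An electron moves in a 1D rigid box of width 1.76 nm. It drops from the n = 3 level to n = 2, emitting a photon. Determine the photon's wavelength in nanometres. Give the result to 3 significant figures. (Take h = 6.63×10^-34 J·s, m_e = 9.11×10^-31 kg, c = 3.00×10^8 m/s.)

λ = 2.04×10^3 nm

E_1 = h²/(8m_eL²) = 1.947×10^-20 J, so ΔE = (3² − 2²)E_1 = 9.735×10^-20 J.
λ = hc/ΔE = (6.63×10^-34·3.00×10^8)/9.735×10^-20 = 2.04×10^-6 m = 2.04×10^3 nm.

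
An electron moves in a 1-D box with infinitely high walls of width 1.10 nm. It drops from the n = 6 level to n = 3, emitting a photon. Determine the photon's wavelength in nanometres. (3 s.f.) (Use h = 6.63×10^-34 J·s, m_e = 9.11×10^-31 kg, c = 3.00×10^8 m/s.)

E_1 = h²/(8m_eL²) = 4.985×10^-20 J, so ΔE = (6² − 3²)E_1 = 1.346×10^-18 J.
λ = hc/ΔE = (6.63×10^-34·3.00×10^8)/1.346×10^-18 = 1.48×10^-7 m = 148 nm.

λ = 148 nm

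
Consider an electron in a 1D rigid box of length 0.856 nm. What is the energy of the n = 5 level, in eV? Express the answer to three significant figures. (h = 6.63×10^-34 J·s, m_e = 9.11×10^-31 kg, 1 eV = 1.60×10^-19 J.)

E_5 = 12.9 eV

For an infinite well E_n = n²h²/(8m_eL²), so E_1 = h²/(8m_eL²) = (6.63×10^-34)²/(8·9.11×10^-31·(8.56×10^-10 m)²) = 8.231×10^-20 J.
Then E_5 = 5²·E_1 = 25·8.231×10^-20 J = 2.058×10^-18 J.
Converting, E_5 = 2.058×10^-18 J / (1.60×10^-19 J/eV) = 12.9 eV.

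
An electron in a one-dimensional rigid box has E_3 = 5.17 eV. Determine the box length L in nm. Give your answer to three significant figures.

From E_n = n²h²/(8m_eL²), L = n·h/√(8m_eE_n).
E_3 = 5.17 eV = 8.282×10^-19 J, so L = 3·6.626×10^-34/√(8·9.109×10^-31·8.282×10^-19) = 8.09×10^-10 m = 0.809 nm.

L = 0.809 nm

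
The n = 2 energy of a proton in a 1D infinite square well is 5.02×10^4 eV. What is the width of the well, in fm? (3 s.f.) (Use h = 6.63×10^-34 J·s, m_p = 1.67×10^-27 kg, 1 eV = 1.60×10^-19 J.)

From E_n = n²h²/(8m_pL²), L = n·h/√(8m_pE_n).
E_2 = 5.02×10^4 eV = 8.032×10^-15 J, so L = 2·6.63×10^-34/√(8·1.67×10^-27·8.032×10^-15) = 1.28×10^-13 m = 128 fm.

L = 128 fm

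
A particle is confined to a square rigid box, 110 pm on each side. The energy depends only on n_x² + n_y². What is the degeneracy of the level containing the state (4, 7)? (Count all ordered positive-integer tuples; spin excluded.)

The level has n_x² + n_y² = 65. The ordered positive-integer solutions are (1, 8), (4, 7), (7, 4), (8, 1).
That gives 4 states.

degeneracy = 4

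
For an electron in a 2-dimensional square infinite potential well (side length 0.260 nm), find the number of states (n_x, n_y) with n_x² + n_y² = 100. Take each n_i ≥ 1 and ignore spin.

The level has n_x² + n_y² = 100. The ordered positive-integer solutions are (6, 8), (8, 6).
That gives 2 states.

degeneracy = 2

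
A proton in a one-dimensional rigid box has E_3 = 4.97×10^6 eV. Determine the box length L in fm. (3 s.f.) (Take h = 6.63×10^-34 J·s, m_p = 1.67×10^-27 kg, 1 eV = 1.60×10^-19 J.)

L = 19.3 fm

From E_n = n²h²/(8m_pL²), L = n·h/√(8m_pE_n).
E_3 = 4.97×10^6 eV = 7.952×10^-13 J, so L = 3·6.63×10^-34/√(8·1.67×10^-27·7.952×10^-13) = 1.93×10^-14 m = 19.3 fm.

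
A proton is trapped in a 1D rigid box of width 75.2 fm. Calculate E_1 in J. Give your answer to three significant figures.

E_1 = 5.80×10^-15 J

For an infinite well E_n = n²h²/(8m_pL²), so E_1 = h²/(8m_pL²) = (6.626×10^-34)²/(8·1.673×10^-27·(7.52×10^-14 m)²) = 5.801×10^-15 J.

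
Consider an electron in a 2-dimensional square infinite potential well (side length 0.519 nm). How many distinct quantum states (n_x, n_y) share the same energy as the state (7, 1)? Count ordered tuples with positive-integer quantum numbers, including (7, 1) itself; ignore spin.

The level has n_x² + n_y² = 50. The ordered positive-integer solutions are (1, 7), (5, 5), (7, 1).
That gives 3 states.

degeneracy = 3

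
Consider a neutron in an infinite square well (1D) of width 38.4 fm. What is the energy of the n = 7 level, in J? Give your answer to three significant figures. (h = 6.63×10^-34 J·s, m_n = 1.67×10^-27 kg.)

E_7 = 1.09×10^-12 J

For an infinite well E_n = n²h²/(8m_nL²), so E_1 = h²/(8m_nL²) = (6.63×10^-34)²/(8·1.67×10^-27·(3.84×10^-14 m)²) = 2.231×10^-14 J.
Then E_7 = 7²·E_1 = 49·2.231×10^-14 J = 1.09×10^-12 J.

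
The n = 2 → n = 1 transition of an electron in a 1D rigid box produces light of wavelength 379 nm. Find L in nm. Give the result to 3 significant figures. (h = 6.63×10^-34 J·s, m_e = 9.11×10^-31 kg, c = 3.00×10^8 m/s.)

The photon carries ΔE = hc/λ = 6.63×10^-34·3.00×10^8/3.79×10^-7 m = 5.248×10^-19 J.
Since ΔE = (2² − 1²)E_1, E_1 = 1.749×10^-19 J, and L = h/√(8m_eE_1) = 5.87×10^-10 m = 0.587 nm.

L = 0.587 nm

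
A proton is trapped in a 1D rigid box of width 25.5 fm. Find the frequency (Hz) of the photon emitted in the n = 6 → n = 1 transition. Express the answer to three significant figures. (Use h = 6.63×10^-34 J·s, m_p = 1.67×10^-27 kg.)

f = 2.67×10^21 Hz

E_1 = h²/(8m_pL²) = 5.060×10^-14 J and ΔE = (6² − 1²)E_1 = 1.771×10^-12 J.
f = ΔE/h = 1.771×10^-12/6.63×10^-34 = 2.67×10^21 Hz.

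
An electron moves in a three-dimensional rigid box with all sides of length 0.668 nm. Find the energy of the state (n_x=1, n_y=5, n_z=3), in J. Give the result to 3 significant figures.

For a 3D rectangular well E = (h²/8m_e)·Σ n_i²/L_i² = (6.626×10^-34)²/(8·9.109×10^-31) · [1²/(0.668 nm)² + 5²/(0.668 nm)² + 3²/(0.668 nm)²].
Evaluating gives E = 4.73×10^-18 J.

E = 4.73×10^-18 J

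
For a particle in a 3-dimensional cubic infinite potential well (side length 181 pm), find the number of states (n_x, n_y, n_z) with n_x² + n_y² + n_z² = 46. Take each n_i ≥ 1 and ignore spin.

The level has n_x² + n_y² + n_z² = 46. The ordered positive-integer solutions are (1, 3, 6), (1, 6, 3), (3, 1, 6), (3, 6, 1), (6, 1, 3), (6, 3, 1).
That gives 6 states.

degeneracy = 6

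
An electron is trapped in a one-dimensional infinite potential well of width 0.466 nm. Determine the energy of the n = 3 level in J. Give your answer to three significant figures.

E_3 = 2.50×10^-18 J

For an infinite well E_n = n²h²/(8m_eL²), so E_1 = h²/(8m_eL²) = (6.626×10^-34)²/(8·9.109×10^-31·(4.66×10^-10 m)²) = 2.774×10^-19 J.
Then E_3 = 3²·E_1 = 9·2.774×10^-19 J = 2.50×10^-18 J.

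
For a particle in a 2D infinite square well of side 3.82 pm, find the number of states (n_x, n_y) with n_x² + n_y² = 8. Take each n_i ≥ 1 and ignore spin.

degeneracy = 1

The level has n_x² + n_y² = 8. The ordered positive-integer solutions are (2, 2).
That gives 1 state.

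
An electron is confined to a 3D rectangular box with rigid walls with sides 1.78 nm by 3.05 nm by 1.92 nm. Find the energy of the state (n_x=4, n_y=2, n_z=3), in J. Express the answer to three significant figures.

For a 3D rectangular well E = (h²/8m_e)·Σ n_i²/L_i² = (6.626×10^-34)²/(8·9.109×10^-31) · [4²/(1.78 nm)² + 2²/(3.05 nm)² + 3²/(1.92 nm)²].
Evaluating gives E = 4.77×10^-19 J.

E = 4.77×10^-19 J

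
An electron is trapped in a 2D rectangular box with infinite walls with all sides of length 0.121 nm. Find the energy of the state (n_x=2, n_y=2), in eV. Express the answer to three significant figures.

For a 2D rectangular well E = (h²/8m_e)·Σ n_i²/L_i² = (6.626×10^-34)²/(8·9.109×10^-31) · [2²/(0.121 nm)² + 2²/(0.121 nm)²].
Evaluating gives E = 3.292×10^-17 J = 205 eV.

E = 205 eV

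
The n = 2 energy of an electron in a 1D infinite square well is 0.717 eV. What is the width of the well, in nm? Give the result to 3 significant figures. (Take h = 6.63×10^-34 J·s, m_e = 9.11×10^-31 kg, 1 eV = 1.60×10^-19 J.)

L = 1.45 nm

From E_n = n²h²/(8m_eL²), L = n·h/√(8m_eE_n).
E_2 = 0.717 eV = 1.147×10^-19 J, so L = 2·6.63×10^-34/√(8·9.11×10^-31·1.147×10^-19) = 1.45×10^-9 m = 1.45 nm.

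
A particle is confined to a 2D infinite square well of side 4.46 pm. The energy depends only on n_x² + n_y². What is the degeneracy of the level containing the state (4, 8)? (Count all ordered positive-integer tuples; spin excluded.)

The level has n_x² + n_y² = 80. The ordered positive-integer solutions are (4, 8), (8, 4).
That gives 2 states.

degeneracy = 2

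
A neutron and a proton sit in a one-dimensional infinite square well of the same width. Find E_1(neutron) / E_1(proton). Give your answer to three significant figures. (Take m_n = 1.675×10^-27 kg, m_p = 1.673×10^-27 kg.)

0.999

E_n ∝ 1/m at fixed n and L, so the ratio is m_p/m_n = 1.673×10^-27/1.675×10^-27 = 0.999.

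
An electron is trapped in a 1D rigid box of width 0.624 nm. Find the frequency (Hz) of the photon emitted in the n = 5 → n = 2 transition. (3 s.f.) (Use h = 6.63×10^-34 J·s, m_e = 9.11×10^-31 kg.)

f = 4.91×10^15 Hz

E_1 = h²/(8m_eL²) = 1.549×10^-19 J and ΔE = (5² − 2²)E_1 = 3.253×10^-18 J.
f = ΔE/h = 3.253×10^-18/6.63×10^-34 = 4.91×10^15 Hz.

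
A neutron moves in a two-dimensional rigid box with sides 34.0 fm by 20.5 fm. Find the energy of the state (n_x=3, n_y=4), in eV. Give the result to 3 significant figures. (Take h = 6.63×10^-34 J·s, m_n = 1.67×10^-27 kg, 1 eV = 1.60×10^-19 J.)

For a 2D rectangular well E = (h²/8m_n)·Σ n_i²/L_i² = (6.63×10^-34)²/(8·1.67×10^-27) · [3²/(34.0 fm)² + 4²/(20.5 fm)²].
Evaluating gives E = 1.509×10^-12 J = 9.43×10^6 eV.

E = 9.43×10^6 eV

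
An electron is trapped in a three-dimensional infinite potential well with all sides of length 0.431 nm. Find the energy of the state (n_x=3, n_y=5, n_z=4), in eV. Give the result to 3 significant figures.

For a 3D rectangular well E = (h²/8m_e)·Σ n_i²/L_i² = (6.626×10^-34)²/(8·9.109×10^-31) · [3²/(0.431 nm)² + 5²/(0.431 nm)² + 4²/(0.431 nm)²].
Evaluating gives E = 1.622×10^-17 J = 101 eV.

E = 101 eV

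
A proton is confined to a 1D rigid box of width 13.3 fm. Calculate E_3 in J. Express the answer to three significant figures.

For an infinite well E_n = n²h²/(8m_pL²), so E_1 = h²/(8m_pL²) = (6.626×10^-34)²/(8·1.673×10^-27·(1.33×10^-14 m)²) = 1.854×10^-13 J.
Then E_3 = 3²·E_1 = 9·1.854×10^-13 J = 1.67×10^-12 J.

E_3 = 1.67×10^-12 J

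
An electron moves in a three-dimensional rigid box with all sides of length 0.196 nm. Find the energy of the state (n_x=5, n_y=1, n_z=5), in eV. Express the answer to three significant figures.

E = 499 eV

For a 3D rectangular well E = (h²/8m_e)·Σ n_i²/L_i² = (6.626×10^-34)²/(8·9.109×10^-31) · [5²/(0.196 nm)² + 1²/(0.196 nm)² + 5²/(0.196 nm)²].
Evaluating gives E = 7.998×10^-17 J = 499 eV.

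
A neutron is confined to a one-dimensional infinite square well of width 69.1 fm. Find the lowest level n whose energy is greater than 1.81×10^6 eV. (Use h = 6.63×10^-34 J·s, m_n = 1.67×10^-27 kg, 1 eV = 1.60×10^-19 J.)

E_1 = h²/(8m_nL²) = 6.891×10^-15 J = 4.307×10^4 eV.
Need n² > 1.81×10^6/4.307×10^4 = 42.02, i.e. n > 6.482.
The smallest integer satisfying this is n = 7.

n = 7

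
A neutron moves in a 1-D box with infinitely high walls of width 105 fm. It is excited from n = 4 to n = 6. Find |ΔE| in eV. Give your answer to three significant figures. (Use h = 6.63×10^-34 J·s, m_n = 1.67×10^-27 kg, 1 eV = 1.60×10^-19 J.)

|ΔE| = 3.73×10^5 eV

E_1 = h²/(8m_nL²) = 2.984×10^-15 J.
|ΔE| = |4² − 6²|·E_1 = 20·2.984×10^-15 J = 5.968×10^-14 J = 3.73×10^5 eV.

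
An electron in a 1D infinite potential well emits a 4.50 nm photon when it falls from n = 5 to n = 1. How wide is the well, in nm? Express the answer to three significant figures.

The photon carries ΔE = hc/λ = 6.626×10^-34·2.998×10^8/4.50×10^-9 m = 4.414×10^-17 J.
Since ΔE = (5² − 1²)E_1, E_1 = 1.839×10^-18 J, and L = h/√(8m_eE_1) = 1.81×10^-10 m = 0.181 nm.

L = 0.181 nm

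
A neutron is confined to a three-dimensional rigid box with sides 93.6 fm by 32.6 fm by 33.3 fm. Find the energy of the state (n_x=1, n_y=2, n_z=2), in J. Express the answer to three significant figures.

E = 2.45×10^-13 J

For a 3D rectangular well E = (h²/8m_n)·Σ n_i²/L_i² = (6.626×10^-34)²/(8·1.675×10^-27) · [1²/(93.6 fm)² + 2²/(32.6 fm)² + 2²/(33.3 fm)²].
Evaluating gives E = 2.45×10^-13 J.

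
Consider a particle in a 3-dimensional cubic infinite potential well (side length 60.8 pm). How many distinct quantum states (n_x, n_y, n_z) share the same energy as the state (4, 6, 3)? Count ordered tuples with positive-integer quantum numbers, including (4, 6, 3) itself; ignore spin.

degeneracy = 6

The level has n_x² + n_y² + n_z² = 61. The ordered positive-integer solutions are (3, 4, 6), (3, 6, 4), (4, 3, 6), (4, 6, 3), (6, 3, 4), (6, 4, 3).
That gives 6 states.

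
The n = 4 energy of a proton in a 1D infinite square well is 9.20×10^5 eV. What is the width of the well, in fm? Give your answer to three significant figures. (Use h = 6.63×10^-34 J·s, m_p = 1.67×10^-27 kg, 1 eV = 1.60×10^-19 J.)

From E_n = n²h²/(8m_pL²), L = n·h/√(8m_pE_n).
E_4 = 9.20×10^5 eV = 1.472×10^-13 J, so L = 4·6.63×10^-34/√(8·1.67×10^-27·1.472×10^-13) = 5.98×10^-14 m = 59.8 fm.

L = 59.8 fm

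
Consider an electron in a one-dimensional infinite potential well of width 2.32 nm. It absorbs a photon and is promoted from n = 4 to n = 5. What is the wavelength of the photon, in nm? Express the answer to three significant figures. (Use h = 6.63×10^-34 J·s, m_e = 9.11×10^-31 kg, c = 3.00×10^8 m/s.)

E_1 = h²/(8m_eL²) = 1.121×10^-20 J, so ΔE = (5² − 4²)E_1 = 1.009×10^-19 J.
λ = hc/ΔE = (6.63×10^-34·3.00×10^8)/1.009×10^-19 = 1.97×10^-6 m = 1.97×10^3 nm.

λ = 1.97×10^3 nm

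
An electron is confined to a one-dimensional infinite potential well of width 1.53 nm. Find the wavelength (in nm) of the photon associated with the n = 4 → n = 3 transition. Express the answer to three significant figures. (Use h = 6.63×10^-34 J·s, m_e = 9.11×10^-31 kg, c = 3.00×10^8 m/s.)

E_1 = h²/(8m_eL²) = 2.577×10^-20 J, so ΔE = (4² − 3²)E_1 = 1.804×10^-19 J.
λ = hc/ΔE = (6.63×10^-34·3.00×10^8)/1.804×10^-19 = 1.10×10^-6 m = 1.10×10^3 nm.

λ = 1.10×10^3 nm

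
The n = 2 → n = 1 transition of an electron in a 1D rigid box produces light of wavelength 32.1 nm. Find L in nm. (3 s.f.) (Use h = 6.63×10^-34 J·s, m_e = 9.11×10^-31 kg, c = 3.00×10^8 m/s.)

L = 0.171 nm

The photon carries ΔE = hc/λ = 6.63×10^-34·3.00×10^8/3.21×10^-8 m = 6.196×10^-18 J.
Since ΔE = (2² − 1²)E_1, E_1 = 2.065×10^-18 J, and L = h/√(8m_eE_1) = 1.71×10^-10 m = 0.171 nm.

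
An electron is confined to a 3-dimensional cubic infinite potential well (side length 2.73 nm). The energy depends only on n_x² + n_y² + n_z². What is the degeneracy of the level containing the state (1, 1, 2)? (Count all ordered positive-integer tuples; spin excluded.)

degeneracy = 3

The level has n_x² + n_y² + n_z² = 6. The ordered positive-integer solutions are (1, 1, 2), (1, 2, 1), (2, 1, 1).
That gives 3 states.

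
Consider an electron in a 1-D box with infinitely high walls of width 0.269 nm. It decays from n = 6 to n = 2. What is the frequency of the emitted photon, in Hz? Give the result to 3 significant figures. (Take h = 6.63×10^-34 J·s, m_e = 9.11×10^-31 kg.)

f = 4.02×10^16 Hz

E_1 = h²/(8m_eL²) = 8.335×10^-19 J and ΔE = (6² − 2²)E_1 = 2.667×10^-17 J.
f = ΔE/h = 2.667×10^-17/6.63×10^-34 = 4.02×10^16 Hz.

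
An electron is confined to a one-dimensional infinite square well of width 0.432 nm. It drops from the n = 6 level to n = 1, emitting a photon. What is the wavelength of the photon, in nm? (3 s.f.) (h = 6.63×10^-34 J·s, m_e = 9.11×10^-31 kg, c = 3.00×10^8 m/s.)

λ = 17.6 nm

E_1 = h²/(8m_eL²) = 3.232×10^-19 J, so ΔE = (6² − 1²)E_1 = 1.131×10^-17 J.
λ = hc/ΔE = (6.63×10^-34·3.00×10^8)/1.131×10^-17 = 1.76×10^-8 m = 17.6 nm.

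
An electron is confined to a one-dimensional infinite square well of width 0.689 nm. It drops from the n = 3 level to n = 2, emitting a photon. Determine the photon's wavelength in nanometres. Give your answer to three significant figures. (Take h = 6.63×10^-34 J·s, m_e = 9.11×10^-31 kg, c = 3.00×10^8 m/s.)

E_1 = h²/(8m_eL²) = 1.271×10^-19 J, so ΔE = (3² − 2²)E_1 = 6.355×10^-19 J.
λ = hc/ΔE = (6.63×10^-34·3.00×10^8)/6.355×10^-19 = 3.13×10^-7 m = 313 nm.

λ = 313 nm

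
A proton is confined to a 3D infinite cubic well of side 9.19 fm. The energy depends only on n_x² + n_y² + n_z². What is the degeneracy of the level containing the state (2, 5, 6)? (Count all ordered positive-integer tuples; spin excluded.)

degeneracy = 6

The level has n_x² + n_y² + n_z² = 65. The ordered positive-integer solutions are (2, 5, 6), (2, 6, 5), (5, 2, 6), (5, 6, 2), (6, 2, 5), (6, 5, 2).
That gives 6 states.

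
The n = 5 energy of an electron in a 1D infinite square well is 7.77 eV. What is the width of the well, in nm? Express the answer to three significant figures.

From E_n = n²h²/(8m_eL²), L = n·h/√(8m_eE_n).
E_5 = 7.77 eV = 1.245×10^-18 J, so L = 5·6.626×10^-34/√(8·9.109×10^-31·1.245×10^-18) = 1.10×10^-9 m = 1.10 nm.

L = 1.10 nm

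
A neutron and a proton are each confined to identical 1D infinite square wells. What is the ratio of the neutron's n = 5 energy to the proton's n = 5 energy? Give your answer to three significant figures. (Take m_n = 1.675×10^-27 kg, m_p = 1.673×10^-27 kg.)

0.999

E_n ∝ 1/m at fixed n and L, so the ratio is m_p/m_n = 1.673×10^-27/1.675×10^-27 = 0.999.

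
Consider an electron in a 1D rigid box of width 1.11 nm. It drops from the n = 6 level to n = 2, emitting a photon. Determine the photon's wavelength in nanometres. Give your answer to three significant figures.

λ = 127 nm

E_1 = h²/(8m_eL²) = 4.890×10^-20 J, so ΔE = (6² − 2²)E_1 = 1.565×10^-18 J.
λ = hc/ΔE = (6.626×10^-34·2.998×10^8)/1.565×10^-18 = 1.27×10^-7 m = 127 nm.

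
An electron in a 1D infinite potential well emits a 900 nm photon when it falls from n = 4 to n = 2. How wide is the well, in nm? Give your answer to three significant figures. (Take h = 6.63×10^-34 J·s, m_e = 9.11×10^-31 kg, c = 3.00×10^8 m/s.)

L = 1.81 nm

The photon carries ΔE = hc/λ = 6.63×10^-34·3.00×10^8/9.00×10^-7 m = 2.210×10^-19 J.
Since ΔE = (4² − 2²)E_1, E_1 = 1.842×10^-20 J, and L = h/√(8m_eE_1) = 1.81×10^-9 m = 1.81 nm.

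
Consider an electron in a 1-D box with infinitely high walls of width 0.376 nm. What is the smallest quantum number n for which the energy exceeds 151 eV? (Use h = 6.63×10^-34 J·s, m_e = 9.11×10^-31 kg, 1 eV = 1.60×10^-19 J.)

n = 8

E_1 = h²/(8m_eL²) = 4.266×10^-19 J = 2.666 eV.
Need n² > 151/2.666 = 56.64, i.e. n > 7.526.
The smallest integer satisfying this is n = 8.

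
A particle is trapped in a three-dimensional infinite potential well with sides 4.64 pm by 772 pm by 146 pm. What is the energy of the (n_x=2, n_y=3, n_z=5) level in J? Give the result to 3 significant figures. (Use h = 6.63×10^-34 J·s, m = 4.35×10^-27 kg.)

For a 3D rectangular well E = (h²/8m)·Σ n_i²/L_i² = (6.63×10^-34)²/(8·4.35×10^-27) · [2²/(4.64 pm)² + 3²/(772 pm)² + 5²/(146 pm)²].
Evaluating gives E = 2.36×10^-18 J.

E = 2.36×10^-18 J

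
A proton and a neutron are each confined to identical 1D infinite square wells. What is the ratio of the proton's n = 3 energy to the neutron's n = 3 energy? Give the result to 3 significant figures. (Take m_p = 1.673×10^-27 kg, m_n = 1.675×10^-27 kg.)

E_n ∝ 1/m at fixed n and L, so the ratio is m_n/m_p = 1.675×10^-27/1.673×10^-27 = 1.00.

1.00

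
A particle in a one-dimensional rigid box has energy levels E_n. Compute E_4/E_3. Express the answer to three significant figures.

1.78

E_n ∝ n², so E_4/E_3 = 4²/3² = 16/9 = 1.78.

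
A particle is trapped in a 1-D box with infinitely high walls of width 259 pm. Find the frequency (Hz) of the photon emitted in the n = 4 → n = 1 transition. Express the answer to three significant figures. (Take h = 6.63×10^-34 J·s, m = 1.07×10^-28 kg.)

E_1 = h²/(8mL²) = 7.655×10^-21 J and ΔE = (4² − 1²)E_1 = 1.148×10^-19 J.
f = ΔE/h = 1.148×10^-19/6.63×10^-34 = 1.73×10^14 Hz.

f = 1.73×10^14 Hz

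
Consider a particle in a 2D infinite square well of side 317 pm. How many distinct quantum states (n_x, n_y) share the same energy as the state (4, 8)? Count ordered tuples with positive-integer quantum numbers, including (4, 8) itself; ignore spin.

The level has n_x² + n_y² = 80. The ordered positive-integer solutions are (4, 8), (8, 4).
That gives 2 states.

degeneracy = 2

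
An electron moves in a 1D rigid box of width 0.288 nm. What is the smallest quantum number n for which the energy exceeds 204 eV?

n = 7

E_1 = h²/(8m_eL²) = 7.264×10^-19 J = 4.534 eV.
Need n² > 204/4.534 = 44.99, i.e. n > 6.707.
The smallest integer satisfying this is n = 7.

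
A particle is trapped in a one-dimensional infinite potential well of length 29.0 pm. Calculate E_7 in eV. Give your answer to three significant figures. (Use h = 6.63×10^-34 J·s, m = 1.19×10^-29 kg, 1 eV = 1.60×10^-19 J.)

E_7 = 1.68×10^3 eV

For an infinite well E_n = n²h²/(8mL²), so E_1 = h²/(8mL²) = (6.63×10^-34)²/(8·1.19×10^-29·(2.90×10^-11 m)²) = 5.490×10^-18 J.
Then E_7 = 7²·E_1 = 49·5.490×10^-18 J = 2.690×10^-16 J.
Converting, E_7 = 2.690×10^-16 J / (1.60×10^-19 J/eV) = 1.68×10^3 eV.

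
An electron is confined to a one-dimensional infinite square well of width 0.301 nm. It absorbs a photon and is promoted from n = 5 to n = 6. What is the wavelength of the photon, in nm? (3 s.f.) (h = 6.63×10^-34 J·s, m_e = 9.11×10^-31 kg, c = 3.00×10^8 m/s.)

E_1 = h²/(8m_eL²) = 6.657×10^-19 J, so ΔE = (6² − 5²)E_1 = 7.323×10^-18 J.
λ = hc/ΔE = (6.63×10^-34·3.00×10^8)/7.323×10^-18 = 2.72×10^-8 m = 27.2 nm.

λ = 27.2 nm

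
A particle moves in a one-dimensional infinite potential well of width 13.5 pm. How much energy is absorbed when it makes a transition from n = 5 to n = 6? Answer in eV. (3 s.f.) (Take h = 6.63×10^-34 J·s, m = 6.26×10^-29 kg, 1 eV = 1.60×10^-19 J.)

E_1 = h²/(8mL²) = 4.816×10^-18 J.
|ΔE| = |5² − 6²|·E_1 = 11·4.816×10^-18 J = 5.298×10^-17 J = 331 eV.

|ΔE| = 331 eV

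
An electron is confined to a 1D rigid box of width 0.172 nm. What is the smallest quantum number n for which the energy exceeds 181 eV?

n = 4

E_1 = h²/(8m_eL²) = 2.037×10^-18 J = 12.72 eV.
Need n² > 181/12.72 = 14.23, i.e. n > 3.772.
The smallest integer satisfying this is n = 4.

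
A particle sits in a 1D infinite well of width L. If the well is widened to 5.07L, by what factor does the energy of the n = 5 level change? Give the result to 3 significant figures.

E_n ∝ 1/L², so the energy scales by 1/5.07² = 0.0389.

0.0389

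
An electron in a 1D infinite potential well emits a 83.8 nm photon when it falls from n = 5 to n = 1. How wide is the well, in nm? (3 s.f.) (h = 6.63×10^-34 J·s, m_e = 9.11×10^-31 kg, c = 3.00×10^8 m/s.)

L = 0.781 nm

The photon carries ΔE = hc/λ = 6.63×10^-34·3.00×10^8/8.38×10^-8 m = 2.374×10^-18 J.
Since ΔE = (5² − 1²)E_1, E_1 = 9.892×10^-20 J, and L = h/√(8m_eE_1) = 7.81×10^-10 m = 0.781 nm.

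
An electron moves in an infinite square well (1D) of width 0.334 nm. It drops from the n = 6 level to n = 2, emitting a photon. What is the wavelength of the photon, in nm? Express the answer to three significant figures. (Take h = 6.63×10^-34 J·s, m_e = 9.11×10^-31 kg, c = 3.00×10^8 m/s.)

E_1 = h²/(8m_eL²) = 5.407×10^-19 J, so ΔE = (6² − 2²)E_1 = 1.730×10^-17 J.
λ = hc/ΔE = (6.63×10^-34·3.00×10^8)/1.730×10^-17 = 1.15×10^-8 m = 11.5 nm.

λ = 11.5 nm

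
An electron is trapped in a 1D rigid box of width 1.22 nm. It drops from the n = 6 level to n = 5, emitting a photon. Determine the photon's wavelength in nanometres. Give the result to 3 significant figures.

E_1 = h²/(8m_eL²) = 4.048×10^-20 J, so ΔE = (6² − 5²)E_1 = 4.453×10^-19 J.
λ = hc/ΔE = (6.626×10^-34·2.998×10^8)/4.453×10^-19 = 4.46×10^-7 m = 446 nm.

λ = 446 nm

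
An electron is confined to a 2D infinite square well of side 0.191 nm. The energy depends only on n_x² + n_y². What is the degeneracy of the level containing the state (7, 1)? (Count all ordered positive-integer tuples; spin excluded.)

degeneracy = 3

The level has n_x² + n_y² = 50. The ordered positive-integer solutions are (1, 7), (5, 5), (7, 1).
That gives 3 states.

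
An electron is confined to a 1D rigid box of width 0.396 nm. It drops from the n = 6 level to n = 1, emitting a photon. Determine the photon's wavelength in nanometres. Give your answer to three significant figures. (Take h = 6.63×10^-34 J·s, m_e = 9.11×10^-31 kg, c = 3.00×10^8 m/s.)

λ = 14.8 nm

E_1 = h²/(8m_eL²) = 3.846×10^-19 J, so ΔE = (6² − 1²)E_1 = 1.346×10^-17 J.
λ = hc/ΔE = (6.63×10^-34·3.00×10^8)/1.346×10^-17 = 1.48×10^-8 m = 14.8 nm.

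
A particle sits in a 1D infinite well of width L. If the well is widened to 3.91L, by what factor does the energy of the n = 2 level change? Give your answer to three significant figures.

0.0654

E_n ∝ 1/L², so the energy scales by 1/3.91² = 0.0654.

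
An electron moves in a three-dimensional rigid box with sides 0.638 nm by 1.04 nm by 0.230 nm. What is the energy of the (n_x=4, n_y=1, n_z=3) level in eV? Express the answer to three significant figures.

E = 79.1 eV

For a 3D rectangular well E = (h²/8m_e)·Σ n_i²/L_i² = (6.626×10^-34)²/(8·9.109×10^-31) · [4²/(0.638 nm)² + 1²/(1.04 nm)² + 3²/(0.230 nm)²].
Evaluating gives E = 1.267×10^-17 J = 79.1 eV.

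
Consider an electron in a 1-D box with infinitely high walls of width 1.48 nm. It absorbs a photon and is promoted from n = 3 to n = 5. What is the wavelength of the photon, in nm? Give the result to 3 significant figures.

λ = 451 nm

E_1 = h²/(8m_eL²) = 2.751×10^-20 J, so ΔE = (5² − 3²)E_1 = 4.402×10^-19 J.
λ = hc/ΔE = (6.626×10^-34·2.998×10^8)/4.402×10^-19 = 4.51×10^-7 m = 451 nm.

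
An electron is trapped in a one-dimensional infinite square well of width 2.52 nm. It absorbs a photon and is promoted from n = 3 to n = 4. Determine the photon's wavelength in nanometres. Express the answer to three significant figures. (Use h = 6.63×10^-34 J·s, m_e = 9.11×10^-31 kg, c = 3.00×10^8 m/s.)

E_1 = h²/(8m_eL²) = 9.498×10^-21 J, so ΔE = (4² − 3²)E_1 = 6.649×10^-20 J.
λ = hc/ΔE = (6.63×10^-34·3.00×10^8)/6.649×10^-20 = 2.99×10^-6 m = 2.99×10^3 nm.

λ = 2.99×10^3 nm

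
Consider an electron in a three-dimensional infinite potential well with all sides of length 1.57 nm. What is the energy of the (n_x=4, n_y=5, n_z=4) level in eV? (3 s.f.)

E = 8.70 eV

For a 3D rectangular well E = (h²/8m_e)·Σ n_i²/L_i² = (6.626×10^-34)²/(8·9.109×10^-31) · [4²/(1.57 nm)² + 5²/(1.57 nm)² + 4²/(1.57 nm)²].
Evaluating gives E = 1.393×10^-18 J = 8.70 eV.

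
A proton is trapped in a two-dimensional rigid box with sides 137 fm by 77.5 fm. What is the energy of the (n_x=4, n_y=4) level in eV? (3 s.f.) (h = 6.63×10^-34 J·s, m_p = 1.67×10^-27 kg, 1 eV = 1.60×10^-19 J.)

For a 2D rectangular well E = (h²/8m_p)·Σ n_i²/L_i² = (6.63×10^-34)²/(8·1.67×10^-27) · [4²/(137 fm)² + 4²/(77.5 fm)²].
Evaluating gives E = 1.157×10^-13 J = 7.23×10^5 eV.

E = 7.23×10^5 eV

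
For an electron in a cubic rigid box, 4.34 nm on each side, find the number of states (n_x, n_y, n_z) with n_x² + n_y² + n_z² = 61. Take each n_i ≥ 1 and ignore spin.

degeneracy = 6

The level has n_x² + n_y² + n_z² = 61. The ordered positive-integer solutions are (3, 4, 6), (3, 6, 4), (4, 3, 6), (4, 6, 3), (6, 3, 4), (6, 4, 3).
That gives 6 states.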